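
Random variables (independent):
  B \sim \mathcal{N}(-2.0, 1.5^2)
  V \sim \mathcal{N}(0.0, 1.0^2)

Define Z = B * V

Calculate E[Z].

For independent RVs: E[XY] = E[X]*E[Y]
E[B] = -2
E[V] = 0
E[Z] = -2 * 0 = 0

0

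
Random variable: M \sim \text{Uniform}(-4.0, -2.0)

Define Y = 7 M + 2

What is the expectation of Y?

For Y = 7M + 2:
E[Y] = 7 * E[M] + 2
E[M] = (-4 - 2)/2 = -3
E[Y] = 7 * (-3) + 2 = -19

-19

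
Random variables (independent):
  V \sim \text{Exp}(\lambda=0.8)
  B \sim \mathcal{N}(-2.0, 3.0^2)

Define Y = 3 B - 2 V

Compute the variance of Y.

For independent RVs: Var(aX + bY) = a²Var(X) + b²Var(Y)
Var(V) = 1.5625
Var(B) = 9
Var(Y) = (-2)²*1.5625 + 3²*9
= 4*1.5625 + 9*9 = 87.25

87.25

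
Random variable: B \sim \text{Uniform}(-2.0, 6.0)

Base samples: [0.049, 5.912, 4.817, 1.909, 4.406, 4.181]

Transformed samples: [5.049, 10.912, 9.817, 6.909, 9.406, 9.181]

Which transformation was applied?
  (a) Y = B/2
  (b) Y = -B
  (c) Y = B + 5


Checking option (c) Y = B + 5:
  B = 0.049 -> Y = 5.049 ✓
  B = 5.912 -> Y = 10.912 ✓
  B = 4.817 -> Y = 9.817 ✓
All samples match this transformation.

(c) B + 5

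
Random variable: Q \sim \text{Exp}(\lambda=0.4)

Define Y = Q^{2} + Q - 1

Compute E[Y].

E[Y] = 1*E[Q²] + 1*E[Q] - 1
E[Q] = 2.5
E[Q²] = Var(Q) + (E[Q])² = 6.25 + 6.25 = 12.5
E[Y] = 1*12.5 + 1*2.5 - 1 = 14

14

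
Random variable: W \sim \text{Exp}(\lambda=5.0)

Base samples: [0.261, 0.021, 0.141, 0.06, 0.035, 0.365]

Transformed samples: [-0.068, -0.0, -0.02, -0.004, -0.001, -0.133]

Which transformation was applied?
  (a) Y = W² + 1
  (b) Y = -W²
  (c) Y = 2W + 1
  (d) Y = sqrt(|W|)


Checking option (b) Y = -W²:
  W = 0.261 -> Y = -0.068 ✓
  W = 0.021 -> Y = -0.0 ✓
  W = 0.141 -> Y = -0.02 ✓
All samples match this transformation.

(b) -W²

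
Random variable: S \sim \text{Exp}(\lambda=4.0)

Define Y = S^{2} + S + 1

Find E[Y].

E[Y] = 1*E[S²] + 1*E[S] + 1
E[S] = 0.25
E[S²] = Var(S) + (E[S])² = 0.0625 + 0.0625 = 0.125
E[Y] = 1*0.125 + 1*0.25 + 1 = 1.375

1.375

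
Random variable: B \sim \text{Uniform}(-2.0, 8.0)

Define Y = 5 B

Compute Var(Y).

For Y = aB + b: Var(Y) = a² * Var(B)
Var(B) = (8 + 2)^2/12 = 8.3333333
Var(Y) = 5² * 8.3333333 = 25 * 8.3333333 = 208.33333

208.33333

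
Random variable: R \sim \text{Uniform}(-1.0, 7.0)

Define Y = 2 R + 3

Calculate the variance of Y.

For Y = aR + b: Var(Y) = a² * Var(R)
Var(R) = (7 + 1)^2/12 = 5.3333333
Var(Y) = 2² * 5.3333333 = 4 * 5.3333333 = 21.333333

21.333333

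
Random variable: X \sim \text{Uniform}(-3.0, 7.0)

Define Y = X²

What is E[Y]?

E[X²] = Var(X) + (E[X])² = 8.3333333 + 4 = 12.333333

12.333333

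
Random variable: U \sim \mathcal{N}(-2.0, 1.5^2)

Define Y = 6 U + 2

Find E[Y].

For Y = 6U + 2:
E[Y] = 6 * E[U] + 2
E[U] = -2.0 = -2
E[Y] = 6 * (-2) + 2 = -10

-10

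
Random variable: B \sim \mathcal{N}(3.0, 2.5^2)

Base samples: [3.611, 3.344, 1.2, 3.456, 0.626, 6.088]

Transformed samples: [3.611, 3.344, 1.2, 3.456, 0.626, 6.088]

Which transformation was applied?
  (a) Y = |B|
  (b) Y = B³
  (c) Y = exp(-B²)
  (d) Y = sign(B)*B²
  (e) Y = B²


Checking option (a) Y = |B|:
  B = 3.611 -> Y = 3.611 ✓
  B = 3.344 -> Y = 3.344 ✓
  B = 1.2 -> Y = 1.2 ✓
All samples match this transformation.

(a) |B|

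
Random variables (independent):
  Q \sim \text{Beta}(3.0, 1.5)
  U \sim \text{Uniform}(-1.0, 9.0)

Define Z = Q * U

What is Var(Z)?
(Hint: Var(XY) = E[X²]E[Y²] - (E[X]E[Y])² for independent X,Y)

Var(XY) = E[X²]E[Y²] - (E[X]E[Y])²
E[Q] = 0.66666667, Var(Q) = 0.04040404
E[U] = 4, Var(U) = 8.3333333
E[Q²] = 0.04040404 + 0.66666667² = 0.48484848
E[U²] = 8.3333333 + 4² = 24.333333
Var(Z) = 0.48484848*24.333333 - (0.66666667*4)²
= 11.79798 - 7.1111111 = 4.6868687

4.6868687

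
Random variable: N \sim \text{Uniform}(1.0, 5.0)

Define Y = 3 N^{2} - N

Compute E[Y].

E[Y] = 3*E[N²] - 1*E[N]
E[N] = 3
E[N²] = Var(N) + (E[N])² = 1.3333333 + 9 = 10.333333
E[Y] = 3*10.333333 - 1*3 = 28

28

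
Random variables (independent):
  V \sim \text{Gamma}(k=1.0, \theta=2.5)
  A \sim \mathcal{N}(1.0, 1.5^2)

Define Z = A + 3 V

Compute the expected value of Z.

E[Z] = 3*E[V] + 1*E[A]
E[V] = 2.5
E[A] = 1
E[Z] = 3*2.5 + 1*1 = 8.5

8.5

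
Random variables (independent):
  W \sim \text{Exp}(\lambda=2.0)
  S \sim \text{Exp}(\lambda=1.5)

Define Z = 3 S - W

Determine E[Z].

E[Z] = -1*E[W] + 3*E[S]
E[W] = 0.5
E[S] = 0.66666667
E[Z] = -1*0.5 + 3*0.66666667 = 1.5

1.5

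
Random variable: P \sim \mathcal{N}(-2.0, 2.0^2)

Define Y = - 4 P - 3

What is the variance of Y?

For Y = aP + b: Var(Y) = a² * Var(P)
Var(P) = 2.0^2 = 4
Var(Y) = (-4)² * 4 = 16 * 4 = 64

64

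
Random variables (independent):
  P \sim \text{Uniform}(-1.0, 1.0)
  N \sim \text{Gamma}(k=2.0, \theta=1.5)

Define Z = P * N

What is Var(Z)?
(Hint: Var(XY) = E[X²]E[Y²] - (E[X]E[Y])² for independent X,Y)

Var(XY) = E[X²]E[Y²] - (E[X]E[Y])²
E[P] = 0, Var(P) = 0.33333333
E[N] = 3, Var(N) = 4.5
E[P²] = 0.33333333 + 0² = 0.33333333
E[N²] = 4.5 + 3² = 13.5
Var(Z) = 0.33333333*13.5 - (0*3)²
= 4.5 - 0 = 4.5

4.5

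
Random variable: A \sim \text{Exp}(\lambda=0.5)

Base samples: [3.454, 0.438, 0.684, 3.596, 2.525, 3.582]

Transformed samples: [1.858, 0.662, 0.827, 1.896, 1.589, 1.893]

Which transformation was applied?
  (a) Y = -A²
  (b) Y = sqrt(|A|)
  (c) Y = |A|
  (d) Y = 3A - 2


Checking option (b) Y = sqrt(|A|):
  A = 3.454 -> Y = 1.858 ✓
  A = 0.438 -> Y = 0.662 ✓
  A = 0.684 -> Y = 0.827 ✓
All samples match this transformation.

(b) sqrt(|A|)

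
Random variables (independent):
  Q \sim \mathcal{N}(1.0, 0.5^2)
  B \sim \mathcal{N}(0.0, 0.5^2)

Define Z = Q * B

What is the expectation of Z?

For independent RVs: E[XY] = E[X]*E[Y]
E[Q] = 1
E[B] = 0
E[Z] = 1 * 0 = 0

0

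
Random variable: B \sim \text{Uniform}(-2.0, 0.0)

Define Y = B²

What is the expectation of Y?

E[B²] = Var(B) + (E[B])² = 0.33333333 + 1 = 1.3333333

1.3333333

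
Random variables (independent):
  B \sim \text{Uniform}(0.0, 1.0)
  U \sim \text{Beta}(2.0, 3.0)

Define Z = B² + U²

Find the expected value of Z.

E[Z] = E[B²] + E[U²]
E[B²] = Var(B) + E[B]² = 0.083333333 + 0.25 = 0.33333333
E[U²] = Var(U) + E[U]² = 0.04 + 0.16 = 0.2
E[Z] = 0.33333333 + 0.2 = 0.53333333

0.53333333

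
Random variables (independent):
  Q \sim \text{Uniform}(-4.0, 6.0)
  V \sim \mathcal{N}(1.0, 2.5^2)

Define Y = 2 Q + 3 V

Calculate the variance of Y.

For independent RVs: Var(aX + bY) = a²Var(X) + b²Var(Y)
Var(Q) = 8.3333333
Var(V) = 6.25
Var(Y) = 2²*8.3333333 + 3²*6.25
= 4*8.3333333 + 9*6.25 = 89.583333

89.583333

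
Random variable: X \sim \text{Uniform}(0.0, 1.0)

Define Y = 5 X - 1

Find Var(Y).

For Y = aX + b: Var(Y) = a² * Var(X)
Var(X) = (1 - 0)^2/12 = 0.083333333
Var(Y) = 5² * 0.083333333 = 25 * 0.083333333 = 2.0833333

2.0833333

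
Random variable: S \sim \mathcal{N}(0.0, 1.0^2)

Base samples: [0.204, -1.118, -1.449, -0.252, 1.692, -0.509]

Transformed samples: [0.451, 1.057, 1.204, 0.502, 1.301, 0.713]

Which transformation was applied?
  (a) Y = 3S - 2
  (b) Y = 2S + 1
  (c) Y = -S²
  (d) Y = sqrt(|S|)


Checking option (d) Y = sqrt(|S|):
  S = 0.204 -> Y = 0.451 ✓
  S = -1.118 -> Y = 1.057 ✓
  S = -1.449 -> Y = 1.204 ✓
All samples match this transformation.

(d) sqrt(|S|)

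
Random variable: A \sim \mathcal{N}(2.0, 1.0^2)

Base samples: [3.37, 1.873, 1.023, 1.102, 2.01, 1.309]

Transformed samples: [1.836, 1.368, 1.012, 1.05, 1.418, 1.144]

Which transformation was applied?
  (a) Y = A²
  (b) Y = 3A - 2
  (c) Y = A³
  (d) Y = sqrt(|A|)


Checking option (d) Y = sqrt(|A|):
  A = 3.37 -> Y = 1.836 ✓
  A = 1.873 -> Y = 1.368 ✓
  A = 1.023 -> Y = 1.012 ✓
All samples match this transformation.

(d) sqrt(|A|)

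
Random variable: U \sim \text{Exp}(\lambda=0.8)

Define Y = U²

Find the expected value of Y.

E[U²] = Var(U) + (E[U])² = 1.5625 + 1.5625 = 3.125

3.125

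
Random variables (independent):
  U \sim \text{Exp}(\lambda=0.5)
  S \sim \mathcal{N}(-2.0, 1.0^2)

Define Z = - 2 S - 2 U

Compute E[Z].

E[Z] = -2*E[U] - 2*E[S]
E[U] = 2
E[S] = -2
E[Z] = -2*2 - 2*(-2) = 0

0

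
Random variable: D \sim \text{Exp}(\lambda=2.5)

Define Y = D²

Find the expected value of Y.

Using E[X²] = Var(X) + (E[X])²:
E[D] = 0.4
Var(D) = 1/2.5^2 = 0.16
E[D²] = 0.16 + 0.4² = 0.16 + 0.16 = 0.32

0.32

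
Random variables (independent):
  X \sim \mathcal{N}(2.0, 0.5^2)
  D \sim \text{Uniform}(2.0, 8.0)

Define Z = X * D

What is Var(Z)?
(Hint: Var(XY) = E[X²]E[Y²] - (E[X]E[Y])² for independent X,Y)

Var(XY) = E[X²]E[Y²] - (E[X]E[Y])²
E[X] = 2, Var(X) = 0.25
E[D] = 5, Var(D) = 3
E[X²] = 0.25 + 2² = 4.25
E[D²] = 3 + 5² = 28
Var(Z) = 4.25*28 - (2*5)²
= 119 - 100 = 19

19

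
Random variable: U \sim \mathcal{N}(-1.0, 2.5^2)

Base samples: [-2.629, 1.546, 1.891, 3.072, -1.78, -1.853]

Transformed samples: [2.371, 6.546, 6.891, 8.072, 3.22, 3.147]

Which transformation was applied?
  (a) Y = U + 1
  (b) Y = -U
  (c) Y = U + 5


Checking option (c) Y = U + 5:
  U = -2.629 -> Y = 2.371 ✓
  U = 1.546 -> Y = 6.546 ✓
  U = 1.891 -> Y = 6.891 ✓
All samples match this transformation.

(c) U + 5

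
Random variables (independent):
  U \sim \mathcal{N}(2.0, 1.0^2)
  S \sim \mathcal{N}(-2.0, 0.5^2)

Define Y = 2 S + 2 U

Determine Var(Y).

For independent RVs: Var(aX + bY) = a²Var(X) + b²Var(Y)
Var(U) = 1
Var(S) = 0.25
Var(Y) = 2²*1 + 2²*0.25
= 4*1 + 4*0.25 = 5

5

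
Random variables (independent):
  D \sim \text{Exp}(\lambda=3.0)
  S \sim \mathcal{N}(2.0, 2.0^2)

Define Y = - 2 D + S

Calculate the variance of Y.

For independent RVs: Var(aX + bY) = a²Var(X) + b²Var(Y)
Var(D) = 0.11111111
Var(S) = 4
Var(Y) = (-2)²*0.11111111 + 1²*4
= 4*0.11111111 + 1*4 = 4.4444444

4.4444444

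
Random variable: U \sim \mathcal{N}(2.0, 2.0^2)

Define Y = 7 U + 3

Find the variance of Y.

For Y = aU + b: Var(Y) = a² * Var(U)
Var(U) = 2.0^2 = 4
Var(Y) = 7² * 4 = 49 * 4 = 196

196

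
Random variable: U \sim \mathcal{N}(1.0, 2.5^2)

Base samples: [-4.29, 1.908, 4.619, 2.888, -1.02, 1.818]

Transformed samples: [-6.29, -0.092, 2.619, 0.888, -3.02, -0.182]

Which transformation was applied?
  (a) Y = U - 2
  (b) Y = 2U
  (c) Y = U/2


Checking option (a) Y = U - 2:
  U = -4.29 -> Y = -6.29 ✓
  U = 1.908 -> Y = -0.092 ✓
  U = 4.619 -> Y = 2.619 ✓
All samples match this transformation.

(a) U - 2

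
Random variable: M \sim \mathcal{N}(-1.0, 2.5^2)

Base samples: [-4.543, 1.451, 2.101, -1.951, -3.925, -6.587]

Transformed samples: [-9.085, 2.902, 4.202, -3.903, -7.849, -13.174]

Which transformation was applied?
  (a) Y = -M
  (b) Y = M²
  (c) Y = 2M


Checking option (c) Y = 2M:
  M = -4.543 -> Y = -9.085 ✓
  M = 1.451 -> Y = 2.902 ✓
  M = 2.101 -> Y = 4.202 ✓
All samples match this transformation.

(c) 2M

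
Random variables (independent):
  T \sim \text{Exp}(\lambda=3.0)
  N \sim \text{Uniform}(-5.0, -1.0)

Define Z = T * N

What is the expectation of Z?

For independent RVs: E[XY] = E[X]*E[Y]
E[T] = 0.33333333
E[N] = -3
E[Z] = 0.33333333 * (-3) = -1

-1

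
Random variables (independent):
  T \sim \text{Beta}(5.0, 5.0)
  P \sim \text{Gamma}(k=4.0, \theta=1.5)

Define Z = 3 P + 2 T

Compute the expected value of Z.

E[Z] = 2*E[T] + 3*E[P]
E[T] = 0.5
E[P] = 6
E[Z] = 2*0.5 + 3*6 = 19

19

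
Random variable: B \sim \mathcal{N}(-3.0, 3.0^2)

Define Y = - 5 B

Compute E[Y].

For Y = -5B:
E[Y] = -5 * E[B]
E[B] = -3.0 = -3
E[Y] = -5 * (-3) = 15

15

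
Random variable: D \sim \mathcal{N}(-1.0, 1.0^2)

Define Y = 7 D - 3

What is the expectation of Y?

For Y = 7D - 3:
E[Y] = 7 * E[D] - 3
E[D] = -1.0 = -1
E[Y] = 7 * (-1) - 3 = -10

-10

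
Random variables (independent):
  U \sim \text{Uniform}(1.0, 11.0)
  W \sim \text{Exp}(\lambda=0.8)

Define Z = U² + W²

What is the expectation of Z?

E[Z] = E[U²] + E[W²]
E[U²] = Var(U) + E[U]² = 8.3333333 + 36 = 44.333333
E[W²] = Var(W) + E[W]² = 1.5625 + 1.5625 = 3.125
E[Z] = 44.333333 + 3.125 = 47.458333

47.458333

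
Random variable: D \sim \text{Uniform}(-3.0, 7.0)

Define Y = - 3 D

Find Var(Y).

For Y = aD + b: Var(Y) = a² * Var(D)
Var(D) = (7 + 3)^2/12 = 8.3333333
Var(Y) = (-3)² * 8.3333333 = 9 * 8.3333333 = 75

75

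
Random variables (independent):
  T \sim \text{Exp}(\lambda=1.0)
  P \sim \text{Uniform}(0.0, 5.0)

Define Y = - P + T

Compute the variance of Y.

For independent RVs: Var(aX + bY) = a²Var(X) + b²Var(Y)
Var(T) = 1
Var(P) = 2.0833333
Var(Y) = 1²*1 + (-1)²*2.0833333
= 1*1 + 1*2.0833333 = 3.0833333

3.0833333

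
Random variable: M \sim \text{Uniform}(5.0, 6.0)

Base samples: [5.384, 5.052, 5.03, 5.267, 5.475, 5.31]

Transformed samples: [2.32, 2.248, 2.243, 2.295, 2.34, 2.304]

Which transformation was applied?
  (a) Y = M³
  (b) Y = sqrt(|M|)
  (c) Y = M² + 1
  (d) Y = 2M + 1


Checking option (b) Y = sqrt(|M|):
  M = 5.384 -> Y = 2.32 ✓
  M = 5.052 -> Y = 2.248 ✓
  M = 5.03 -> Y = 2.243 ✓
All samples match this transformation.

(b) sqrt(|M|)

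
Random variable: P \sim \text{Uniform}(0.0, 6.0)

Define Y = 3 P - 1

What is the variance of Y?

For Y = aP + b: Var(Y) = a² * Var(P)
Var(P) = (6 - 0)^2/12 = 3
Var(Y) = 3² * 3 = 9 * 3 = 27

27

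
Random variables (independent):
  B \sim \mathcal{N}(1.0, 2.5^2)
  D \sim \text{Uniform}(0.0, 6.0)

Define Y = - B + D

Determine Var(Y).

For independent RVs: Var(aX + bY) = a²Var(X) + b²Var(Y)
Var(B) = 6.25
Var(D) = 3
Var(Y) = (-1)²*6.25 + 1²*3
= 1*6.25 + 1*3 = 9.25

9.25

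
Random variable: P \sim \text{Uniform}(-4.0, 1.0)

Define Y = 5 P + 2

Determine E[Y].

For Y = 5P + 2:
E[Y] = 5 * E[P] + 2
E[P] = (-4 + 1)/2 = -1.5
E[Y] = 5 * (-1.5) + 2 = -5.5

-5.5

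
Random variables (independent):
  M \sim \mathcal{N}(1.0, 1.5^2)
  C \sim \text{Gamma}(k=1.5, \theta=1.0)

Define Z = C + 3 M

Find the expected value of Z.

E[Z] = 3*E[M] + 1*E[C]
E[M] = 1
E[C] = 1.5
E[Z] = 3*1 + 1*1.5 = 4.5

4.5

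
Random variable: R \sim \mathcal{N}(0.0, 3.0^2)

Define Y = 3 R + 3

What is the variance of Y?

For Y = aR + b: Var(Y) = a² * Var(R)
Var(R) = 3.0^2 = 9
Var(Y) = 3² * 9 = 9 * 9 = 81

81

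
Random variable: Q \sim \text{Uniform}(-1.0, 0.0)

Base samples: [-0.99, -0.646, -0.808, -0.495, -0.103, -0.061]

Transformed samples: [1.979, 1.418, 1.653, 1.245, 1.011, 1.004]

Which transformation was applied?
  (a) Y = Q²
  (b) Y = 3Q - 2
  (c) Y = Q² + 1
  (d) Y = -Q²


Checking option (c) Y = Q² + 1:
  Q = -0.99 -> Y = 1.979 ✓
  Q = -0.646 -> Y = 1.418 ✓
  Q = -0.808 -> Y = 1.653 ✓
All samples match this transformation.

(c) Q² + 1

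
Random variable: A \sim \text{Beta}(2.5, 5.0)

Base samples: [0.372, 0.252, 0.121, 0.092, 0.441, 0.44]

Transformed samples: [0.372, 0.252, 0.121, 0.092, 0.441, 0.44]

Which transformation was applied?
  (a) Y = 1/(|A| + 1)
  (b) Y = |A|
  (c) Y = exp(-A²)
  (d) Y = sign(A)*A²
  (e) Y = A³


Checking option (b) Y = |A|:
  A = 0.372 -> Y = 0.372 ✓
  A = 0.252 -> Y = 0.252 ✓
  A = 0.121 -> Y = 0.121 ✓
All samples match this transformation.

(b) |A|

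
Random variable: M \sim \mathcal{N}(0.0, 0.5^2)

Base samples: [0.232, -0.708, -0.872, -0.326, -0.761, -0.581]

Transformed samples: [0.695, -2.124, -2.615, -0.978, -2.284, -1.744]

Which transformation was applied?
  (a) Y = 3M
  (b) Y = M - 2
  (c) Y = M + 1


Checking option (a) Y = 3M:
  M = 0.232 -> Y = 0.695 ✓
  M = -0.708 -> Y = -2.124 ✓
  M = -0.872 -> Y = -2.615 ✓
All samples match this transformation.

(a) 3M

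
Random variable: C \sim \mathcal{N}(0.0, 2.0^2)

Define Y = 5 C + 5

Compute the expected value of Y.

For Y = 5C + 5:
E[Y] = 5 * E[C] + 5
E[C] = 0.0 = 0
E[Y] = 5 * 0 + 5 = 5

5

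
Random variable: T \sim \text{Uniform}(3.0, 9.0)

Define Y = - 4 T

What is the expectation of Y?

For Y = -4T:
E[Y] = -4 * E[T]
E[T] = (3 + 9)/2 = 6
E[Y] = -4 * 6 = -24

-24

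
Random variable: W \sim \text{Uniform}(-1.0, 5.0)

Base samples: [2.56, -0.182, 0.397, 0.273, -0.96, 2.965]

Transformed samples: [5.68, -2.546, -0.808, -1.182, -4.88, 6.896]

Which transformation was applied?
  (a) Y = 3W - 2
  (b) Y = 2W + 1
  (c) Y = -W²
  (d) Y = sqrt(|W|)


Checking option (a) Y = 3W - 2:
  W = 2.56 -> Y = 5.68 ✓
  W = -0.182 -> Y = -2.546 ✓
  W = 0.397 -> Y = -0.808 ✓
All samples match this transformation.

(a) 3W - 2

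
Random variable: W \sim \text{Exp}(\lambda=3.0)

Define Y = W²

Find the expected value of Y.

E[W²] = Var(W) + (E[W])² = 0.11111111 + 0.11111111 = 0.22222222

0.22222222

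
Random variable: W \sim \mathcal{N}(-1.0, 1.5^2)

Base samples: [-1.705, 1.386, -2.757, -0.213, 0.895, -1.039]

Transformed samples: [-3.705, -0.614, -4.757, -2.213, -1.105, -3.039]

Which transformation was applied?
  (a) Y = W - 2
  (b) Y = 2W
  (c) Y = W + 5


Checking option (a) Y = W - 2:
  W = -1.705 -> Y = -3.705 ✓
  W = 1.386 -> Y = -0.614 ✓
  W = -2.757 -> Y = -4.757 ✓
All samples match this transformation.

(a) W - 2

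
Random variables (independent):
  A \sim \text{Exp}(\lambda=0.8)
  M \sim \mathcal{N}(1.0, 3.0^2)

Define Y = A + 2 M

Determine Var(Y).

For independent RVs: Var(aX + bY) = a²Var(X) + b²Var(Y)
Var(A) = 1.5625
Var(M) = 9
Var(Y) = 1²*1.5625 + 2²*9
= 1*1.5625 + 4*9 = 37.5625

37.5625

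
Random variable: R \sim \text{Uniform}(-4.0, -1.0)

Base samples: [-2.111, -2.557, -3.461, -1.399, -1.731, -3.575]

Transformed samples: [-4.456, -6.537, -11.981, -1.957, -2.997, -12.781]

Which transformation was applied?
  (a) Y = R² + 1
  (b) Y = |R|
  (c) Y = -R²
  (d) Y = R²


Checking option (c) Y = -R²:
  R = -2.111 -> Y = -4.456 ✓
  R = -2.557 -> Y = -6.537 ✓
  R = -3.461 -> Y = -11.981 ✓
All samples match this transformation.

(c) -R²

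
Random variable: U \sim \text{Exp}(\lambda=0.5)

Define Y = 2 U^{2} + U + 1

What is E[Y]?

E[Y] = 2*E[U²] + 1*E[U] + 1
E[U] = 2
E[U²] = Var(U) + (E[U])² = 4 + 4 = 8
E[Y] = 2*8 + 1*2 + 1 = 19

19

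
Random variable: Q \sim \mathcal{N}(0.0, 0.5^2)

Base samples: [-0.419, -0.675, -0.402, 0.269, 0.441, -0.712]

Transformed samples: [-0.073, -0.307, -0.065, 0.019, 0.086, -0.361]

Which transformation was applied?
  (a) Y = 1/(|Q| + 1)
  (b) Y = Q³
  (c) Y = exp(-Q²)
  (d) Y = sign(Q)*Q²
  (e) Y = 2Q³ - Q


Checking option (b) Y = Q³:
  Q = -0.419 -> Y = -0.073 ✓
  Q = -0.675 -> Y = -0.307 ✓
  Q = -0.402 -> Y = -0.065 ✓
All samples match this transformation.

(b) Q³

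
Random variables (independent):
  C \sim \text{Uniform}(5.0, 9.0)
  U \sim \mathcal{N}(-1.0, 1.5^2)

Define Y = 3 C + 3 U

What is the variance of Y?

For independent RVs: Var(aX + bY) = a²Var(X) + b²Var(Y)
Var(C) = 1.3333333
Var(U) = 2.25
Var(Y) = 3²*1.3333333 + 3²*2.25
= 9*1.3333333 + 9*2.25 = 32.25

32.25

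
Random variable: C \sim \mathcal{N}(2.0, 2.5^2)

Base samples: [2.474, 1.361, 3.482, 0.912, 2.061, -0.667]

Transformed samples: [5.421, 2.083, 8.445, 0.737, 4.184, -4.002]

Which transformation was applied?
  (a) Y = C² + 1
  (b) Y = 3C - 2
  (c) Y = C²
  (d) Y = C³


Checking option (b) Y = 3C - 2:
  C = 2.474 -> Y = 5.421 ✓
  C = 1.361 -> Y = 2.083 ✓
  C = 3.482 -> Y = 8.445 ✓
All samples match this transformation.

(b) 3C - 2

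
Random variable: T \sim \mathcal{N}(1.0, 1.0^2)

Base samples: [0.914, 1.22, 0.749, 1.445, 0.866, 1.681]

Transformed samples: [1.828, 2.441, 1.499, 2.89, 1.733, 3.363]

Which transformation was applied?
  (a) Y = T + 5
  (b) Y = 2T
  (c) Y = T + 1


Checking option (b) Y = 2T:
  T = 0.914 -> Y = 1.828 ✓
  T = 1.22 -> Y = 2.441 ✓
  T = 0.749 -> Y = 1.499 ✓
All samples match this transformation.

(b) 2T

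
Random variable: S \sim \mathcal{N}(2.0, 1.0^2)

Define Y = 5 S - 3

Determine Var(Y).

For Y = aS + b: Var(Y) = a² * Var(S)
Var(S) = 1.0^2 = 1
Var(Y) = 5² * 1 = 25 * 1 = 25

25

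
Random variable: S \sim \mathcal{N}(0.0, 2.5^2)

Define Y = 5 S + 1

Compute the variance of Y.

For Y = aS + b: Var(Y) = a² * Var(S)
Var(S) = 2.5^2 = 6.25
Var(Y) = 5² * 6.25 = 25 * 6.25 = 156.25

156.25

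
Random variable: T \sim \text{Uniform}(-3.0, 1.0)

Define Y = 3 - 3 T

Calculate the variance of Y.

For Y = aT + b: Var(Y) = a² * Var(T)
Var(T) = (1 + 3)^2/12 = 1.3333333
Var(Y) = (-3)² * 1.3333333 = 9 * 1.3333333 = 12

12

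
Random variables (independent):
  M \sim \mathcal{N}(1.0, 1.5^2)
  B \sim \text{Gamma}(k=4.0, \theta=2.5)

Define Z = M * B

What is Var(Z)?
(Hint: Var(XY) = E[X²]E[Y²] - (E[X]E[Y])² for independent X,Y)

Var(XY) = E[X²]E[Y²] - (E[X]E[Y])²
E[M] = 1, Var(M) = 2.25
E[B] = 10, Var(B) = 25
E[M²] = 2.25 + 1² = 3.25
E[B²] = 25 + 10² = 125
Var(Z) = 3.25*125 - (1*10)²
= 406.25 - 100 = 306.25

306.25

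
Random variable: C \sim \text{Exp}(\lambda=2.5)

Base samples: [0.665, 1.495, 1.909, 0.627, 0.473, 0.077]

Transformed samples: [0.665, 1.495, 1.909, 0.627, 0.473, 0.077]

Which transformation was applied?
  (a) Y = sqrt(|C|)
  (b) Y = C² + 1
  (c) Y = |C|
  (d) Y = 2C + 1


Checking option (c) Y = |C|:
  C = 0.665 -> Y = 0.665 ✓
  C = 1.495 -> Y = 1.495 ✓
  C = 1.909 -> Y = 1.909 ✓
All samples match this transformation.

(c) |C|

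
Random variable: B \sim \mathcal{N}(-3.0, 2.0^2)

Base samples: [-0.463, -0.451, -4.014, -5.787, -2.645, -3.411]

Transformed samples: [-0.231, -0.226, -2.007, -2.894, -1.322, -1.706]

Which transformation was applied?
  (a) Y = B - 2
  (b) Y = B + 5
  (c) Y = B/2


Checking option (c) Y = B/2:
  B = -0.463 -> Y = -0.231 ✓
  B = -0.451 -> Y = -0.226 ✓
  B = -4.014 -> Y = -2.007 ✓
All samples match this transformation.

(c) B/2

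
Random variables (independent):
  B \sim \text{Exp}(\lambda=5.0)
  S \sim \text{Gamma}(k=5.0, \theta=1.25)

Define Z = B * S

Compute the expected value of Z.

For independent RVs: E[XY] = E[X]*E[Y]
E[B] = 0.2
E[S] = 6.25
E[Z] = 0.2 * 6.25 = 1.25

1.25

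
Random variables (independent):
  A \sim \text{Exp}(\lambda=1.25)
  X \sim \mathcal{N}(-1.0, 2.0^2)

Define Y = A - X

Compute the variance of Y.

For independent RVs: Var(aX + bY) = a²Var(X) + b²Var(Y)
Var(A) = 0.64
Var(X) = 4
Var(Y) = 1²*0.64 + (-1)²*4
= 1*0.64 + 1*4 = 4.64

4.64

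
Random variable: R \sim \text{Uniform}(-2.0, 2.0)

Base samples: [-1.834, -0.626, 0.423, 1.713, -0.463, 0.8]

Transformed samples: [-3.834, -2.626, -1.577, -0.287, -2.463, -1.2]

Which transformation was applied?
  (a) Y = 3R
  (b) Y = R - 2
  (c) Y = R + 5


Checking option (b) Y = R - 2:
  R = -1.834 -> Y = -3.834 ✓
  R = -0.626 -> Y = -2.626 ✓
  R = 0.423 -> Y = -1.577 ✓
All samples match this transformation.

(b) R - 2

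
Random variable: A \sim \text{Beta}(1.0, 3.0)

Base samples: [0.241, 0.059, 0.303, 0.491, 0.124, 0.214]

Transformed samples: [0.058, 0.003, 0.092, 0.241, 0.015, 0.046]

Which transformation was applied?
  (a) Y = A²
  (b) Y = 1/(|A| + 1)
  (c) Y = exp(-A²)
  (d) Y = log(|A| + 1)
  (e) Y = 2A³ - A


Checking option (a) Y = A²:
  A = 0.241 -> Y = 0.058 ✓
  A = 0.059 -> Y = 0.003 ✓
  A = 0.303 -> Y = 0.092 ✓
All samples match this transformation.

(a) A²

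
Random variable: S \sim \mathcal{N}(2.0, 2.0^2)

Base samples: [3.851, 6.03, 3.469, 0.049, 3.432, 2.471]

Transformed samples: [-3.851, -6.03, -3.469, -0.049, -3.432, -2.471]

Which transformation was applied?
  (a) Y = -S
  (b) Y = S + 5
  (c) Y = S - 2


Checking option (a) Y = -S:
  S = 3.851 -> Y = -3.851 ✓
  S = 6.03 -> Y = -6.03 ✓
  S = 3.469 -> Y = -3.469 ✓
All samples match this transformation.

(a) -S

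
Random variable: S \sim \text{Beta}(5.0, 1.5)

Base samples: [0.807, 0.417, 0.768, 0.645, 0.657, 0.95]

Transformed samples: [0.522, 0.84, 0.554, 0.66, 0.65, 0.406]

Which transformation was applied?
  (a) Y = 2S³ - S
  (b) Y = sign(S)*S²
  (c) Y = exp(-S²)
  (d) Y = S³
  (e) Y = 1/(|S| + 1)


Checking option (c) Y = exp(-S²):
  S = 0.807 -> Y = 0.522 ✓
  S = 0.417 -> Y = 0.84 ✓
  S = 0.768 -> Y = 0.554 ✓
All samples match this transformation.

(c) exp(-S²)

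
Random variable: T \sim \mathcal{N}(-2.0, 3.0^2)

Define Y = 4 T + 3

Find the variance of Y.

For Y = aT + b: Var(Y) = a² * Var(T)
Var(T) = 3.0^2 = 9
Var(Y) = 4² * 9 = 16 * 9 = 144

144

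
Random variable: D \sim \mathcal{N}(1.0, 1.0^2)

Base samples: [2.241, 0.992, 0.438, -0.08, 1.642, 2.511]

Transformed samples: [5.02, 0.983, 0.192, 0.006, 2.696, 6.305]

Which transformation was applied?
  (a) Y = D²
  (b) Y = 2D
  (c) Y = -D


Checking option (a) Y = D²:
  D = 2.241 -> Y = 5.02 ✓
  D = 0.992 -> Y = 0.983 ✓
  D = 0.438 -> Y = 0.192 ✓
All samples match this transformation.

(a) D²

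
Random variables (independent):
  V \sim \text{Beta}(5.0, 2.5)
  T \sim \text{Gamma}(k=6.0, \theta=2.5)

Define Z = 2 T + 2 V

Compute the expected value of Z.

E[Z] = 2*E[V] + 2*E[T]
E[V] = 0.66666667
E[T] = 15
E[Z] = 2*0.66666667 + 2*15 = 31.333333

31.333333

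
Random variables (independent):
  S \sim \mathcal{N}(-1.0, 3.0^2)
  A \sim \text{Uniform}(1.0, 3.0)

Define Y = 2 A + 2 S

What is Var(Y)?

For independent RVs: Var(aX + bY) = a²Var(X) + b²Var(Y)
Var(S) = 9
Var(A) = 0.33333333
Var(Y) = 2²*9 + 2²*0.33333333
= 4*9 + 4*0.33333333 = 37.333333

37.333333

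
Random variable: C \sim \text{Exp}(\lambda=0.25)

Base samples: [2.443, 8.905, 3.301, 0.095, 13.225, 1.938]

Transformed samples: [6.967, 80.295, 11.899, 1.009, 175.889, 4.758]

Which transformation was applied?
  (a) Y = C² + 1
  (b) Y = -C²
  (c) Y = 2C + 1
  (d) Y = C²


Checking option (a) Y = C² + 1:
  C = 2.443 -> Y = 6.967 ✓
  C = 8.905 -> Y = 80.295 ✓
  C = 3.301 -> Y = 11.899 ✓
All samples match this transformation.

(a) C² + 1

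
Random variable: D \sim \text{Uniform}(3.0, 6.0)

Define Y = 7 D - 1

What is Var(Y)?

For Y = aD + b: Var(Y) = a² * Var(D)
Var(D) = (6 - 3)^2/12 = 0.75
Var(Y) = 7² * 0.75 = 49 * 0.75 = 36.75

36.75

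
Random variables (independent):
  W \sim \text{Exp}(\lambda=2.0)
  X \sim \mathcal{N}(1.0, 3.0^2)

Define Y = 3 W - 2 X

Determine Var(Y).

For independent RVs: Var(aX + bY) = a²Var(X) + b²Var(Y)
Var(W) = 0.25
Var(X) = 9
Var(Y) = 3²*0.25 + (-2)²*9
= 9*0.25 + 4*9 = 38.25

38.25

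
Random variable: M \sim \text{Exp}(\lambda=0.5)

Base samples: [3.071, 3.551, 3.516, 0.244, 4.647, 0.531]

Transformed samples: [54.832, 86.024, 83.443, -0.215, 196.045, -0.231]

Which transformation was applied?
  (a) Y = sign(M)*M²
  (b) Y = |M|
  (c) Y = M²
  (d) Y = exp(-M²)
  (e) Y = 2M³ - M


Checking option (e) Y = 2M³ - M:
  M = 3.071 -> Y = 54.832 ✓
  M = 3.551 -> Y = 86.024 ✓
  M = 3.516 -> Y = 83.443 ✓
All samples match this transformation.

(e) 2M³ - M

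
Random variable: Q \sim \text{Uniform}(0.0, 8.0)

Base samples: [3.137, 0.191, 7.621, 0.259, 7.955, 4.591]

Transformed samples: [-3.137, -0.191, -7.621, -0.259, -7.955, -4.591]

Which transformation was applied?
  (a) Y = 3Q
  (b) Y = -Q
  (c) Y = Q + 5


Checking option (b) Y = -Q:
  Q = 3.137 -> Y = -3.137 ✓
  Q = 0.191 -> Y = -0.191 ✓
  Q = 7.621 -> Y = -7.621 ✓
All samples match this transformation.

(b) -Q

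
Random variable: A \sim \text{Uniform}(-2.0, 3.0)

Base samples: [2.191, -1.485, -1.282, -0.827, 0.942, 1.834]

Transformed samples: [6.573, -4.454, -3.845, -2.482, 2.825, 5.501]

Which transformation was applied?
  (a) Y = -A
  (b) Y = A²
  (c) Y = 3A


Checking option (c) Y = 3A:
  A = 2.191 -> Y = 6.573 ✓
  A = -1.485 -> Y = -4.454 ✓
  A = -1.282 -> Y = -3.845 ✓
All samples match this transformation.

(c) 3A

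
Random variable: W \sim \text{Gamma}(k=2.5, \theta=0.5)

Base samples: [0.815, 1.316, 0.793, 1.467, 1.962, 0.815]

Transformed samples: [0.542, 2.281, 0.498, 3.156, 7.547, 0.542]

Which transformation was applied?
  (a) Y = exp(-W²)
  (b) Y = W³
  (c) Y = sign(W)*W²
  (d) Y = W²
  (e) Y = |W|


Checking option (b) Y = W³:
  W = 0.815 -> Y = 0.542 ✓
  W = 1.316 -> Y = 2.281 ✓
  W = 0.793 -> Y = 0.498 ✓
All samples match this transformation.

(b) W³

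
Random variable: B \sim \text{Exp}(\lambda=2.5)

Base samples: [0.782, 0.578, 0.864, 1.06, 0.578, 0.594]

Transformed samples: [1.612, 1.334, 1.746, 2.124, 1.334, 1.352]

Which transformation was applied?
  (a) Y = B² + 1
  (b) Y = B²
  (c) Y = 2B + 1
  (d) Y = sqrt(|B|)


Checking option (a) Y = B² + 1:
  B = 0.782 -> Y = 1.612 ✓
  B = 0.578 -> Y = 1.334 ✓
  B = 0.864 -> Y = 1.746 ✓
All samples match this transformation.

(a) B² + 1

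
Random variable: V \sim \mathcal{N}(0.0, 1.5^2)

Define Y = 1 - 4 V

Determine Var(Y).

For Y = aV + b: Var(Y) = a² * Var(V)
Var(V) = 1.5^2 = 2.25
Var(Y) = (-4)² * 2.25 = 16 * 2.25 = 36

36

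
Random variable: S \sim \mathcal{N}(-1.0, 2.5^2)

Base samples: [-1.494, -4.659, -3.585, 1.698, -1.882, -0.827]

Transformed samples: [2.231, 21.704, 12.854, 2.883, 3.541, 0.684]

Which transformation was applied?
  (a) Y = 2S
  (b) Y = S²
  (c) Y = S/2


Checking option (b) Y = S²:
  S = -1.494 -> Y = 2.231 ✓
  S = -4.659 -> Y = 21.704 ✓
  S = -3.585 -> Y = 12.854 ✓
All samples match this transformation.

(b) S²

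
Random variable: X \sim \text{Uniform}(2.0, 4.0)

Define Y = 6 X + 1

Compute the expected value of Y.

For Y = 6X + 1:
E[Y] = 6 * E[X] + 1
E[X] = (2 + 4)/2 = 3
E[Y] = 6 * 3 + 1 = 19

19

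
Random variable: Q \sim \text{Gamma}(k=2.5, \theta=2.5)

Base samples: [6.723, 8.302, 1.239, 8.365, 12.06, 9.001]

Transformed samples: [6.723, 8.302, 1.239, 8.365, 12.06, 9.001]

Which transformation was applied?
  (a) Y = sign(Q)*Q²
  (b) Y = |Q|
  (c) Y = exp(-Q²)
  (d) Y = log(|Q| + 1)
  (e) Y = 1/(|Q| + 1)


Checking option (b) Y = |Q|:
  Q = 6.723 -> Y = 6.723 ✓
  Q = 8.302 -> Y = 8.302 ✓
  Q = 1.239 -> Y = 1.239 ✓
All samples match this transformation.

(b) |Q|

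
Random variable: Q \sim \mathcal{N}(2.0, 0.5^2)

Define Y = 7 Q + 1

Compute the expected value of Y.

For Y = 7Q + 1:
E[Y] = 7 * E[Q] + 1
E[Q] = 2.0 = 2
E[Y] = 7 * 2 + 1 = 15

15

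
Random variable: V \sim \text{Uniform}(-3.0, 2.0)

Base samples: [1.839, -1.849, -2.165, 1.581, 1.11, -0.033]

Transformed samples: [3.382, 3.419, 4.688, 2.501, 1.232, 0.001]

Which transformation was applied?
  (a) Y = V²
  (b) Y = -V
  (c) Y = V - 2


Checking option (a) Y = V²:
  V = 1.839 -> Y = 3.382 ✓
  V = -1.849 -> Y = 3.419 ✓
  V = -2.165 -> Y = 4.688 ✓
All samples match this transformation.

(a) V²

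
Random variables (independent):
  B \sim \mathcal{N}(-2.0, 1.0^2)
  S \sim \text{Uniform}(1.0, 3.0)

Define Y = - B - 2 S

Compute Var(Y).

For independent RVs: Var(aX + bY) = a²Var(X) + b²Var(Y)
Var(B) = 1
Var(S) = 0.33333333
Var(Y) = (-1)²*1 + (-2)²*0.33333333
= 1*1 + 4*0.33333333 = 2.3333333

2.3333333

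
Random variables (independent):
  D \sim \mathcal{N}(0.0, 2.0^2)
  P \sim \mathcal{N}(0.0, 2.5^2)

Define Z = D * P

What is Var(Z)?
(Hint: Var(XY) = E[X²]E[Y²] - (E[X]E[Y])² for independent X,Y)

Var(XY) = E[X²]E[Y²] - (E[X]E[Y])²
E[D] = 0, Var(D) = 4
E[P] = 0, Var(P) = 6.25
E[D²] = 4 + 0² = 4
E[P²] = 6.25 + 0² = 6.25
Var(Z) = 4*6.25 - (0*0)²
= 25 - 0 = 25

25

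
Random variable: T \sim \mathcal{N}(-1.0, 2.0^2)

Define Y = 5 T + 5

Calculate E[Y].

For Y = 5T + 5:
E[Y] = 5 * E[T] + 5
E[T] = -1.0 = -1
E[Y] = 5 * (-1) + 5 = 0

0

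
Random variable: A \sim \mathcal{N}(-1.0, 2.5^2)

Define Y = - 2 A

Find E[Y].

For Y = -2A:
E[Y] = -2 * E[A]
E[A] = -1.0 = -1
E[Y] = -2 * (-1) = 2

2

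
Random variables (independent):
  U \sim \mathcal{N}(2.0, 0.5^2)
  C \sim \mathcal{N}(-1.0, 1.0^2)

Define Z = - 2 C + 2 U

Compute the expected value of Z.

E[Z] = 2*E[U] - 2*E[C]
E[U] = 2
E[C] = -1
E[Z] = 2*2 - 2*(-1) = 6

6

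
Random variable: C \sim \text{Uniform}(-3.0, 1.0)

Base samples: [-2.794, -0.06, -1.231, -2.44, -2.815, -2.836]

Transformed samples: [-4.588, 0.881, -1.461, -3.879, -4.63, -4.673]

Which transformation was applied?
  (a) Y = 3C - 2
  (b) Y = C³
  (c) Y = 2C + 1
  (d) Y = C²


Checking option (c) Y = 2C + 1:
  C = -2.794 -> Y = -4.588 ✓
  C = -0.06 -> Y = 0.881 ✓
  C = -1.231 -> Y = -1.461 ✓
All samples match this transformation.

(c) 2C + 1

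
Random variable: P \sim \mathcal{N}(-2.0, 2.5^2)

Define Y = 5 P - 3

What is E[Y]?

For Y = 5P - 3:
E[Y] = 5 * E[P] - 3
E[P] = -2.0 = -2
E[Y] = 5 * (-2) - 3 = -13

-13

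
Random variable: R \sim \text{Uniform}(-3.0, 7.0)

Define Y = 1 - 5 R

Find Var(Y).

For Y = aR + b: Var(Y) = a² * Var(R)
Var(R) = (7 + 3)^2/12 = 8.3333333
Var(Y) = (-5)² * 8.3333333 = 25 * 8.3333333 = 208.33333

208.33333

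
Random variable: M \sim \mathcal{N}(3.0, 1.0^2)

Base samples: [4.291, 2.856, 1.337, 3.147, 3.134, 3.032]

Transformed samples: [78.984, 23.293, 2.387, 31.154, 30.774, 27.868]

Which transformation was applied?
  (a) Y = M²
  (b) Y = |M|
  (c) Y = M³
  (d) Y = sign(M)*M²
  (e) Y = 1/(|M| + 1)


Checking option (c) Y = M³:
  M = 4.291 -> Y = 78.984 ✓
  M = 2.856 -> Y = 23.293 ✓
  M = 1.337 -> Y = 2.387 ✓
All samples match this transformation.

(c) M³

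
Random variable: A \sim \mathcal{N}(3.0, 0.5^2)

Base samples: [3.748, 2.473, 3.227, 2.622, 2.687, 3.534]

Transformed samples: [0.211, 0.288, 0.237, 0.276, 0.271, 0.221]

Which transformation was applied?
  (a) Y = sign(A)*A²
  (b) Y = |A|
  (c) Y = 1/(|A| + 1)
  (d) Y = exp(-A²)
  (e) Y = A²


Checking option (c) Y = 1/(|A| + 1):
  A = 3.748 -> Y = 0.211 ✓
  A = 2.473 -> Y = 0.288 ✓
  A = 3.227 -> Y = 0.237 ✓
All samples match this transformation.

(c) 1/(|A| + 1)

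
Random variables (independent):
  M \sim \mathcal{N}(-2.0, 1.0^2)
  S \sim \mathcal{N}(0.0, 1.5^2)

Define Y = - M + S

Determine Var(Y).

For independent RVs: Var(aX + bY) = a²Var(X) + b²Var(Y)
Var(M) = 1
Var(S) = 2.25
Var(Y) = (-1)²*1 + 1²*2.25
= 1*1 + 1*2.25 = 3.25

3.25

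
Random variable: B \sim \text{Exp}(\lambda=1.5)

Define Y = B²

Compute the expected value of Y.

Using E[X²] = Var(X) + (E[X])²:
E[B] = 0.66666667
Var(B) = 1/1.5^2 = 0.44444444
E[B²] = 0.44444444 + 0.66666667² = 0.44444444 + 0.44444444 = 0.88888889

0.88888889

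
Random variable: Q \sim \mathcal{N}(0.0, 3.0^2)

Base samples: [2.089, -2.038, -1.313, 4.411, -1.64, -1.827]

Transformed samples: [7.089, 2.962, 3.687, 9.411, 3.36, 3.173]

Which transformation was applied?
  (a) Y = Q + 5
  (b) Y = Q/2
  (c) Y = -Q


Checking option (a) Y = Q + 5:
  Q = 2.089 -> Y = 7.089 ✓
  Q = -2.038 -> Y = 2.962 ✓
  Q = -1.313 -> Y = 3.687 ✓
All samples match this transformation.

(a) Q + 5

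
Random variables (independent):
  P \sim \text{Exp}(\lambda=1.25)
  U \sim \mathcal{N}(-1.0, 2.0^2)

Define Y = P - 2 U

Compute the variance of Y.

For independent RVs: Var(aX + bY) = a²Var(X) + b²Var(Y)
Var(P) = 0.64
Var(U) = 4
Var(Y) = 1²*0.64 + (-2)²*4
= 1*0.64 + 4*4 = 16.64

16.64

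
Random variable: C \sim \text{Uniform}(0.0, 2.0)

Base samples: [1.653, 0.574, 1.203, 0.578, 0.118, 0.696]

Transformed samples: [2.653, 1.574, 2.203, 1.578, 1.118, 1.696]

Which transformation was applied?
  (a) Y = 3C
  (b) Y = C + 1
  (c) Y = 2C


Checking option (b) Y = C + 1:
  C = 1.653 -> Y = 2.653 ✓
  C = 0.574 -> Y = 1.574 ✓
  C = 1.203 -> Y = 2.203 ✓
All samples match this transformation.

(b) C + 1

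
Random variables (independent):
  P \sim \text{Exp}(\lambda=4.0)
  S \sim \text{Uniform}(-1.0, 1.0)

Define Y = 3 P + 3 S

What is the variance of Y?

For independent RVs: Var(aX + bY) = a²Var(X) + b²Var(Y)
Var(P) = 0.0625
Var(S) = 0.33333333
Var(Y) = 3²*0.0625 + 3²*0.33333333
= 9*0.0625 + 9*0.33333333 = 3.5625

3.5625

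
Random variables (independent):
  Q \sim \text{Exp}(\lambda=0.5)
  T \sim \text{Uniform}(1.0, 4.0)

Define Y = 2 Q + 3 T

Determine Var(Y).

For independent RVs: Var(aX + bY) = a²Var(X) + b²Var(Y)
Var(Q) = 4
Var(T) = 0.75
Var(Y) = 2²*4 + 3²*0.75
= 4*4 + 9*0.75 = 22.75

22.75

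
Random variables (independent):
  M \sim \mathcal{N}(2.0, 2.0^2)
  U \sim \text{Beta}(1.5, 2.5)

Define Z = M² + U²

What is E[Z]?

E[Z] = E[M²] + E[U²]
E[M²] = Var(M) + E[M]² = 4 + 4 = 8
E[U²] = Var(U) + E[U]² = 0.046875 + 0.140625 = 0.1875
E[Z] = 8 + 0.1875 = 8.1875

8.1875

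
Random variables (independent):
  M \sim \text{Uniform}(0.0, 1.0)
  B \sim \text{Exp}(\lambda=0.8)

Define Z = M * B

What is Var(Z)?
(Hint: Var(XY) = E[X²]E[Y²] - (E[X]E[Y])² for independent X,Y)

Var(XY) = E[X²]E[Y²] - (E[X]E[Y])²
E[M] = 0.5, Var(M) = 0.083333333
E[B] = 1.25, Var(B) = 1.5625
E[M²] = 0.083333333 + 0.5² = 0.33333333
E[B²] = 1.5625 + 1.25² = 3.125
Var(Z) = 0.33333333*3.125 - (0.5*1.25)²
= 1.0416667 - 0.390625 = 0.65104167

0.65104167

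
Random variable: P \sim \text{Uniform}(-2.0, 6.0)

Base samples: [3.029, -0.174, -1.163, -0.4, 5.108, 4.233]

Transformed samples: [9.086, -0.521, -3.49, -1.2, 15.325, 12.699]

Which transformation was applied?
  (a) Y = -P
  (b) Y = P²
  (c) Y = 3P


Checking option (c) Y = 3P:
  P = 3.029 -> Y = 9.086 ✓
  P = -0.174 -> Y = -0.521 ✓
  P = -1.163 -> Y = -3.49 ✓
All samples match this transformation.

(c) 3P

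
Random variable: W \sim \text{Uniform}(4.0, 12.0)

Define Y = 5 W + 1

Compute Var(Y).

For Y = aW + b: Var(Y) = a² * Var(W)
Var(W) = (12 - 4)^2/12 = 5.3333333
Var(Y) = 5² * 5.3333333 = 25 * 5.3333333 = 133.33333

133.33333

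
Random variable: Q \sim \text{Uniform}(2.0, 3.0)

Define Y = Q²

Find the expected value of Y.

E[Q²] = Var(Q) + (E[Q])² = 0.083333333 + 6.25 = 6.3333333

6.3333333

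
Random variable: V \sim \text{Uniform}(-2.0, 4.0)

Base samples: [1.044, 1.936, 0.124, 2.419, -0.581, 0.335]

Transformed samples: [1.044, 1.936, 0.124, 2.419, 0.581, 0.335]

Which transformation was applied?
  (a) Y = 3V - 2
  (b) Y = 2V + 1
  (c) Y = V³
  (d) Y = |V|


Checking option (d) Y = |V|:
  V = 1.044 -> Y = 1.044 ✓
  V = 1.936 -> Y = 1.936 ✓
  V = 0.124 -> Y = 0.124 ✓
All samples match this transformation.

(d) |V|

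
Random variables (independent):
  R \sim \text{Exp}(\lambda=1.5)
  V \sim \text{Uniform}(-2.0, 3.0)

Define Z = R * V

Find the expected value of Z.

For independent RVs: E[XY] = E[X]*E[Y]
E[R] = 0.66666667
E[V] = 0.5
E[Z] = 0.66666667 * 0.5 = 0.33333333

0.33333333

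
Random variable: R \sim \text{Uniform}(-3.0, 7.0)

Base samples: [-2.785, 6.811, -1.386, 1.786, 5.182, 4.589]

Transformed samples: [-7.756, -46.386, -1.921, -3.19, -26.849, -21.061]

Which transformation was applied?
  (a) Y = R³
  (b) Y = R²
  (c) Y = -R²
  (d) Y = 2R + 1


Checking option (c) Y = -R²:
  R = -2.785 -> Y = -7.756 ✓
  R = 6.811 -> Y = -46.386 ✓
  R = -1.386 -> Y = -1.921 ✓
All samples match this transformation.

(c) -R²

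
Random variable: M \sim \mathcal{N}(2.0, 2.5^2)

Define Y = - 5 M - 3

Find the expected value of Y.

For Y = -5M - 3:
E[Y] = -5 * E[M] - 3
E[M] = 2.0 = 2
E[Y] = -5 * 2 - 3 = -13

-13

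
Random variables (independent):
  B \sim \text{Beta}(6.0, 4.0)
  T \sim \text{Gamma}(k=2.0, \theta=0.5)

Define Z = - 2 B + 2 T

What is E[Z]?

E[Z] = -2*E[B] + 2*E[T]
E[B] = 0.6
E[T] = 1
E[Z] = -2*0.6 + 2*1 = 0.8

0.8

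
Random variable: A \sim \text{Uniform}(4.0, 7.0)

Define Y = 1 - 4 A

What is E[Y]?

For Y = -4A + 1:
E[Y] = -4 * E[A] + 1
E[A] = (4 + 7)/2 = 5.5
E[Y] = -4 * 5.5 + 1 = -21

-21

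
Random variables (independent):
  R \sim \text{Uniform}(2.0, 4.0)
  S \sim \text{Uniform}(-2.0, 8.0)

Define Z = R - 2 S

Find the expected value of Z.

E[Z] = 1*E[R] - 2*E[S]
E[R] = 3
E[S] = 3
E[Z] = 1*3 - 2*3 = -3

-3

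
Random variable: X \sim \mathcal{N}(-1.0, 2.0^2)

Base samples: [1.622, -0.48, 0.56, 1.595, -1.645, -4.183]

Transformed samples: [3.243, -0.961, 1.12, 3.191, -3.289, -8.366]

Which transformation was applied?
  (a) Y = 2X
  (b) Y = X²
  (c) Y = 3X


Checking option (a) Y = 2X:
  X = 1.622 -> Y = 3.243 ✓
  X = -0.48 -> Y = -0.961 ✓
  X = 0.56 -> Y = 1.12 ✓
All samples match this transformation.

(a) 2X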